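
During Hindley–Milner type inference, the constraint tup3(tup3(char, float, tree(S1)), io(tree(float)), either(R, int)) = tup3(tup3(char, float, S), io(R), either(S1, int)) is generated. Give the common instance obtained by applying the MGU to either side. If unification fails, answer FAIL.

tup3(tup3(char, float, tree(tree(float))), io(tree(float)), either(tree(float), int))

Decompose tup3/3: tup3(char, float, tree(S1)) = tup3(char, float, S),  io(tree(float)) = io(R),  either(R, int) = either(S1, int).
Decompose tup3/3: char = char,  float = float,  tree(S1) = S.
Delete trivial equation char = char.
Delete trivial equation float = float.
Bind S := tree(S1); no other remaining equation mentions S.
Decompose io/1: tree(float) = R.
Bind R := tree(float); substituting into the remaining equation gives: either(tree(float), int) = either(S1, int).
Decompose either/2: tree(float) = S1,  int = int.
Bind S1 := tree(float); no other remaining equation mentions S1. Substituting into the earlier binding gives S := tree(tree(float)).
Delete trivial equation int = int.
Applying the MGU to either side gives tup3(tup3(char, float, tree(tree(float))), io(tree(float)), either(tree(float), int)).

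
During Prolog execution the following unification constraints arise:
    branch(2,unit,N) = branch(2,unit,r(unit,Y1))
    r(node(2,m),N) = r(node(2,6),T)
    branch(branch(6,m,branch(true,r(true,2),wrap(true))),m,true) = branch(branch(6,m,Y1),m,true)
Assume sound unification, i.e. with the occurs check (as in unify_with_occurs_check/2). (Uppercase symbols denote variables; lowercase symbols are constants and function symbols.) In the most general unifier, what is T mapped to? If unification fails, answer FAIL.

FAIL

Decompose branch/3: 2 = 2,  unit = unit,  N = r(unit,Y1).
Delete trivial equation 2 = 2.
Delete trivial equation unit = unit.
Bind N := r(unit,Y1); substituting into the one remaining equation that mentions N gives: r(node(2,m),r(unit,Y1)) = r(node(2,6),T).
Decompose r/2: node(2,m) = node(2,6),  r(unit,Y1) = T.
Decompose node/2: 2 = 2,  m = 6.
Delete trivial equation 2 = 2.
Clash: constants m and 6 differ; no unifier exists.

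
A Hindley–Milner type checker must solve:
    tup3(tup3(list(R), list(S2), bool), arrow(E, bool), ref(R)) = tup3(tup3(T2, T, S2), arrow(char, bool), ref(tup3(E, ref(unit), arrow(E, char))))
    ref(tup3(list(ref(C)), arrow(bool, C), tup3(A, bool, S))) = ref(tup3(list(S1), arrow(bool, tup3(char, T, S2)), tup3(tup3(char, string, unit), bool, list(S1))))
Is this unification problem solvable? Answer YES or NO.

Decompose tup3/3: tup3(list(R), list(S2), bool) = tup3(T2, T, S2),  arrow(E, bool) = arrow(char, bool),  ref(R) = ref(tup3(E, ref(unit), arrow(E, char))).
Decompose tup3/3: list(R) = T2,  list(S2) = T,  bool = S2.
Bind T2 := list(R); no other remaining equation mentions T2.
Bind T := list(S2); substituting into the one remaining equation that mentions T gives: ref(tup3(list(ref(C)), arrow(bool, C), tup3(A, bool, S))) = ref(tup3(list(S1), arrow(bool, tup3(char, list(S2), S2)), tup3(tup3(char, string, unit), bool, list(S1)))).
Bind S2 := bool; substituting into the one remaining equation that mentions S2 gives: ref(tup3(list(ref(C)), arrow(bool, C), tup3(A, bool, S))) = ref(tup3(list(S1), arrow(bool, tup3(char, list(bool), bool)), tup3(tup3(char, string, unit), bool, list(S1)))). Substituting into the earlier binding gives T := list(bool).
Decompose arrow/2: E = char,  bool = bool.
Bind E := char; substituting into the one remaining equation that mentions E gives: ref(R) = ref(tup3(char, ref(unit), arrow(char, char))).
Delete trivial equation bool = bool.
Decompose ref/1: R = tup3(char, ref(unit), arrow(char, char)).
Bind R := tup3(char, ref(unit), arrow(char, char)); no other remaining equation mentions R. Substituting into the earlier binding gives T2 := list(tup3(char, ref(unit), arrow(char, char))).
Decompose ref/1: tup3(list(ref(C)), arrow(bool, C), tup3(A, bool, S)) = tup3(list(S1), arrow(bool, tup3(char, list(bool), bool)), tup3(tup3(char, string, unit), bool, list(S1))).
Decompose tup3/3: list(ref(C)) = list(S1),  arrow(bool, C) = arrow(bool, tup3(char, list(bool), bool)),  tup3(A, bool, S) = tup3(tup3(char, string, unit), bool, list(S1)).
Decompose list/1: ref(C) = S1.
Bind S1 := ref(C); substituting into the one remaining equation that mentions S1 gives: tup3(A, bool, S) = tup3(tup3(char, string, unit), bool, list(ref(C))).
Decompose arrow/2: bool = bool,  C = tup3(char, list(bool), bool).
Delete trivial equation bool = bool.
Bind C := tup3(char, list(bool), bool); substituting into the remaining equation gives: tup3(A, bool, S) = tup3(tup3(char, string, unit), bool, list(ref(tup3(char, list(bool), bool)))). Substituting into the earlier binding gives S1 := ref(tup3(char, list(bool), bool)).
Decompose tup3/3: A = tup3(char, string, unit),  bool = bool,  S = list(ref(tup3(char, list(bool), bool))).
Bind A := tup3(char, string, unit); no other remaining equation mentions A.
Delete trivial equation bool = bool.
Bind S := list(ref(tup3(char, list(bool), bool))).
No equations remain and no clash or occurs-check failure arose, so a unifier exists.

YES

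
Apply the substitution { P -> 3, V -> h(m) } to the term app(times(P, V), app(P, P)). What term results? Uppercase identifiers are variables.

app(times(3, h(m)), app(3, 3))

Replace each occurrence of P with 3.
Replace each occurrence of V with h(m).
Result: app(times(3, h(m)), app(3, 3)).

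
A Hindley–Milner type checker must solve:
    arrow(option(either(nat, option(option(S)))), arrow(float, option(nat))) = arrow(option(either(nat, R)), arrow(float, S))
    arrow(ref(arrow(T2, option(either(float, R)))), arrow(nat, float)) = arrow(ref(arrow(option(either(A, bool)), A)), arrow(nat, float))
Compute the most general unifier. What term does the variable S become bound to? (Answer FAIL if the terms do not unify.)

option(nat)

Decompose arrow/2: option(either(nat, option(option(S)))) = option(either(nat, R)),  arrow(float, option(nat)) = arrow(float, S).
Decompose option/1: either(nat, option(option(S))) = either(nat, R).
Decompose either/2: nat = nat,  option(option(S)) = R.
Delete trivial equation nat = nat.
Bind R := option(option(S)); substituting into the one remaining equation that mentions R gives: arrow(ref(arrow(T2, option(either(float, option(option(S)))))), arrow(nat, float)) = arrow(ref(arrow(option(either(A, bool)), A)), arrow(nat, float)).
Decompose arrow/2: float = float,  option(nat) = S.
Delete trivial equation float = float.
Bind S := option(nat); substituting into the remaining equation gives: arrow(ref(arrow(T2, option(either(float, option(option(option(nat))))))), arrow(nat, float)) = arrow(ref(arrow(option(either(A, bool)), A)), arrow(nat, float)). Substituting into the earlier binding gives R := option(option(option(nat))).
Decompose arrow/2: ref(arrow(T2, option(either(float, option(option(option(nat))))))) = ref(arrow(option(either(A, bool)), A)),  arrow(nat, float) = arrow(nat, float).
Decompose ref/1: arrow(T2, option(either(float, option(option(option(nat)))))) = arrow(option(either(A, bool)), A).
Decompose arrow/2: T2 = option(either(A, bool)),  option(either(float, option(option(option(nat))))) = A.
Bind T2 := option(either(A, bool)); no other remaining equation mentions T2.
Bind A := option(either(float, option(option(option(nat))))); no other remaining equation mentions A. Substituting into the earlier binding gives T2 := option(either(option(either(float, option(option(option(nat))))), bool)).
Delete trivial equation arrow(nat, float) = arrow(nat, float).
MGU = { R := option(option(option(nat))), S := option(nat), T2 := option(either(option(either(float, option(option(option(nat))))), bool)), A := option(either(float, option(option(option(nat))))) }, so S := option(nat).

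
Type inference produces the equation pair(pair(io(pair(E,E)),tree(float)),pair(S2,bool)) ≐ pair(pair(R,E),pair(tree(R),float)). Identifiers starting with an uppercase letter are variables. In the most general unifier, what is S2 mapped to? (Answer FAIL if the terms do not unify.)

FAIL

Decompose pair/2: pair(io(pair(E,E)),tree(float)) ≐ pair(R,E),  pair(S2,bool) ≐ pair(tree(R),float).
Decompose pair/2: io(pair(E,E)) ≐ R,  tree(float) ≐ E.
Bind R := io(pair(E,E)); substituting into the one remaining equation that mentions R gives: pair(S2,bool) ≐ pair(tree(io(pair(E,E))),float).
Bind E := tree(float); substituting into the remaining equation gives: pair(S2,bool) ≐ pair(tree(io(pair(tree(float),tree(float)))),float). Substituting into the earlier binding gives R := io(pair(tree(float),tree(float))).
Decompose pair/2: S2 ≐ tree(io(pair(tree(float),tree(float)))),  bool ≐ float.
Bind S2 := tree(io(pair(tree(float),tree(float)))); no other remaining equation mentions S2.
Clash: constants bool and float differ; no unifier exists.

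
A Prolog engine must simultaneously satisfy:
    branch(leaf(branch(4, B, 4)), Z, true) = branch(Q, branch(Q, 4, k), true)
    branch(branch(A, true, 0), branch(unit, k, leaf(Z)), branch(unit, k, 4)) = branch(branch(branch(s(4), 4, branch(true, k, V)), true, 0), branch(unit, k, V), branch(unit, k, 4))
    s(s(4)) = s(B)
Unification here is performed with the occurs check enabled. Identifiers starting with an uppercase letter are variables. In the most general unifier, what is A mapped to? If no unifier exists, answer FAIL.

branch(s(4), 4, branch(true, k, leaf(branch(leaf(branch(4, s(4), 4)), 4, k))))

Decompose branch/3: leaf(branch(4, B, 4)) = Q,  Z = branch(Q, 4, k),  true = true.
Bind Q := leaf(branch(4, B, 4)); substituting into the one remaining equation that mentions Q gives: Z = branch(leaf(branch(4, B, 4)), 4, k).
Bind Z := branch(leaf(branch(4, B, 4)), 4, k); substituting into the one remaining equation that mentions Z gives: branch(branch(A, true, 0), branch(unit, k, leaf(branch(leaf(branch(4, B, 4)), 4, k))), branch(unit, k, 4)) = branch(branch(branch(s(4), 4, branch(true, k, V)), true, 0), branch(unit, k, V), branch(unit, k, 4)).
Delete trivial equation true = true.
Decompose branch/3: branch(A, true, 0) = branch(branch(s(4), 4, branch(true, k, V)), true, 0),  branch(unit, k, leaf(branch(leaf(branch(4, B, 4)), 4, k))) = branch(unit, k, V),  branch(unit, k, 4) = branch(unit, k, 4).
Decompose branch/3: A = branch(s(4), 4, branch(true, k, V)),  true = true,  0 = 0.
Bind A := branch(s(4), 4, branch(true, k, V)); no other remaining equation mentions A.
Delete trivial equation true = true.
Delete trivial equation 0 = 0.
Decompose branch/3: unit = unit,  k = k,  leaf(branch(leaf(branch(4, B, 4)), 4, k)) = V.
Delete trivial equation unit = unit.
Delete trivial equation k = k.
Bind V := leaf(branch(leaf(branch(4, B, 4)), 4, k)); no other remaining equation mentions V. Substituting into the earlier binding gives A := branch(s(4), 4, branch(true, k, leaf(branch(leaf(branch(4, B, 4)), 4, k)))).
Delete trivial equation branch(unit, k, 4) = branch(unit, k, 4).
Decompose s/1: s(4) = B.
Bind B := s(4). Substituting into the earlier bindings gives Q := leaf(branch(4, s(4), 4)), Z := branch(leaf(branch(4, s(4), 4)), 4, k), A := branch(s(4), 4, branch(true, k, leaf(branch(leaf(branch(4, s(4), 4)), 4, k)))), V := leaf(branch(leaf(branch(4, s(4), 4)), 4, k)).
MGU = { Q = leaf(branch(4, s(4), 4)), Z = branch(leaf(branch(4, s(4), 4)), 4, k), A = branch(s(4), 4, branch(true, k, leaf(branch(leaf(branch(4, s(4), 4)), 4, k)))), V = leaf(branch(leaf(branch(4, s(4), 4)), 4, k)), B = s(4) }, so A = branch(s(4), 4, branch(true, k, leaf(branch(leaf(branch(4, s(4), 4)), 4, k)))).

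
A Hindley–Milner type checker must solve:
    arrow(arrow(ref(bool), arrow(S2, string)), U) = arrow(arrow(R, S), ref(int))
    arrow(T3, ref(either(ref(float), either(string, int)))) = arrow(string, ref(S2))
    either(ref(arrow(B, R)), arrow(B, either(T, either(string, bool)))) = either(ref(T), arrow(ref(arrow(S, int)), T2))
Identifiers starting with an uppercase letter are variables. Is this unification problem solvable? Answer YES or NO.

YES

Decompose arrow/2: arrow(ref(bool), arrow(S2, string)) = arrow(R, S),  U = ref(int).
Decompose arrow/2: ref(bool) = R,  arrow(S2, string) = S.
Bind R := ref(bool); substituting into the one remaining equation that mentions R gives: either(ref(arrow(B, ref(bool))), arrow(B, either(T, either(string, bool)))) = either(ref(T), arrow(ref(arrow(S, int)), T2)).
Bind S := arrow(S2, string); substituting into the one remaining equation that mentions S gives: either(ref(arrow(B, ref(bool))), arrow(B, either(T, either(string, bool)))) = either(ref(T), arrow(ref(arrow(arrow(S2, string), int)), T2)).
Bind U := ref(int); no other remaining equation mentions U.
Decompose arrow/2: T3 = string,  ref(either(ref(float), either(string, int))) = ref(S2).
Bind T3 := string; no other remaining equation mentions T3.
Decompose ref/1: either(ref(float), either(string, int)) = S2.
Bind S2 := either(ref(float), either(string, int)); substituting into the remaining equation gives: either(ref(arrow(B, ref(bool))), arrow(B, either(T, either(string, bool)))) = either(ref(T), arrow(ref(arrow(arrow(either(ref(float), either(string, int)), string), int)), T2)). Substituting into the earlier binding gives S := arrow(either(ref(float), either(string, int)), string).
Decompose either/2: ref(arrow(B, ref(bool))) = ref(T),  arrow(B, either(T, either(string, bool))) = arrow(ref(arrow(arrow(either(ref(float), either(string, int)), string), int)), T2).
Decompose ref/1: arrow(B, ref(bool)) = T.
Bind T := arrow(B, ref(bool)); substituting into the remaining equation gives: arrow(B, either(arrow(B, ref(bool)), either(string, bool))) = arrow(ref(arrow(arrow(either(ref(float), either(string, int)), string), int)), T2).
Decompose arrow/2: B = ref(arrow(arrow(either(ref(float), either(string, int)), string), int)),  either(arrow(B, ref(bool)), either(string, bool)) = T2.
Bind B := ref(arrow(arrow(either(ref(float), either(string, int)), string), int)); substituting into the remaining equation gives: either(arrow(ref(arrow(arrow(either(ref(float), either(string, int)), string), int)), ref(bool)), either(string, bool)) = T2. Substituting into the earlier binding gives T := arrow(ref(arrow(arrow(either(ref(float), either(string, int)), string), int)), ref(bool)).
Bind T2 := either(arrow(ref(arrow(arrow(either(ref(float), either(string, int)), string), int)), ref(bool)), either(string, bool)).
No equations remain and no clash or occurs-check failure arose, so a unifier exists.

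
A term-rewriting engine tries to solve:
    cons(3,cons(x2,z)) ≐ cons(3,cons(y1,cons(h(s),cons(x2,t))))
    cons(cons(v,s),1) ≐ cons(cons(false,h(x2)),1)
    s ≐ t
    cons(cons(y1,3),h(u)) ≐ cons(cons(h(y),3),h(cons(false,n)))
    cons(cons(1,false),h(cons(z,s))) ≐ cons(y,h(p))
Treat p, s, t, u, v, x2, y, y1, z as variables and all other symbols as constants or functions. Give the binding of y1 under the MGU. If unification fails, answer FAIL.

h(cons(1,false))

Decompose cons/2: 3 ≐ 3,  cons(x2,z) ≐ cons(y1,cons(h(s),cons(x2,t))).
Delete trivial equation 3 ≐ 3.
Decompose cons/2: x2 ≐ y1,  z ≐ cons(h(s),cons(x2,t)).
Bind x2 := y1; substituting into the 2 remaining equations that mention x2 gives: z ≐ cons(h(s),cons(y1,t)),  cons(cons(v,s),1) ≐ cons(cons(false,h(y1)),1).
Bind z := cons(h(s),cons(y1,t)); substituting into the one remaining equation that mentions z gives: cons(cons(1,false),h(cons(cons(h(s),cons(y1,t)),s))) ≐ cons(y,h(p)).
Decompose cons/2: cons(v,s) ≐ cons(false,h(y1)),  1 ≐ 1.
Decompose cons/2: v ≐ false,  s ≐ h(y1).
Bind v := false; no other remaining equation mentions v.
Bind s := h(y1); substituting into the 2 remaining equations that mention s gives: h(y1) ≐ t,  cons(cons(1,false),h(cons(cons(h(h(y1)),cons(y1,t)),h(y1)))) ≐ cons(y,h(p)). Substituting into the earlier binding gives z := cons(h(h(y1)),cons(y1,t)).
Delete trivial equation 1 ≐ 1.
Bind t := h(y1); substituting into the one remaining equation that mentions t gives: cons(cons(1,false),h(cons(cons(h(h(y1)),cons(y1,h(y1))),h(y1)))) ≐ cons(y,h(p)). Substituting into the earlier binding gives z := cons(h(h(y1)),cons(y1,h(y1))).
Decompose cons/2: cons(y1,3) ≐ cons(h(y),3),  h(u) ≐ h(cons(false,n)).
Decompose cons/2: y1 ≐ h(y),  3 ≐ 3.
Bind y1 := h(y); substituting into the one remaining equation that mentions y1 gives: cons(cons(1,false),h(cons(cons(h(h(h(y))),cons(h(y),h(h(y)))),h(h(y))))) ≐ cons(y,h(p)). Substituting into the earlier bindings gives x2 := h(y), z := cons(h(h(h(y))),cons(h(y),h(h(y)))), s := h(h(y)), t := h(h(y)).
Delete trivial equation 3 ≐ 3.
Decompose h/1: u ≐ cons(false,n).
Bind u := cons(false,n); no other remaining equation mentions u.
Decompose cons/2: cons(1,false) ≐ y,  h(cons(cons(h(h(h(y))),cons(h(y),h(h(y)))),h(h(y)))) ≐ h(p).
Bind y := cons(1,false); substituting into the remaining equation gives: h(cons(cons(h(h(h(cons(1,false)))),cons(h(cons(1,false)),h(h(cons(1,false))))),h(h(cons(1,false))))) ≐ h(p). Substituting into the earlier bindings gives x2 := h(cons(1,false)), z := cons(h(h(h(cons(1,false)))),cons(h(cons(1,false)),h(h(cons(1,false))))), s := h(h(cons(1,false))), t := h(h(cons(1,false))), y1 := h(cons(1,false)).
Decompose h/1: cons(cons(h(h(h(cons(1,false)))),cons(h(cons(1,false)),h(h(cons(1,false))))),h(h(cons(1,false)))) ≐ p.
Bind p := cons(cons(h(h(h(cons(1,false)))),cons(h(cons(1,false)),h(h(cons(1,false))))),h(h(cons(1,false)))).
MGU = { x2 := h(cons(1,false)), z := cons(h(h(h(cons(1,false)))),cons(h(cons(1,false)),h(h(cons(1,false))))), v := false, s := h(h(cons(1,false))), t := h(h(cons(1,false))), y1 := h(cons(1,false)), u := cons(false,n), y := cons(1,false), p := cons(cons(h(h(h(cons(1,false)))),cons(h(cons(1,false)),h(h(cons(1,false))))),h(h(cons(1,false)))) }, so y1 := h(cons(1,false)).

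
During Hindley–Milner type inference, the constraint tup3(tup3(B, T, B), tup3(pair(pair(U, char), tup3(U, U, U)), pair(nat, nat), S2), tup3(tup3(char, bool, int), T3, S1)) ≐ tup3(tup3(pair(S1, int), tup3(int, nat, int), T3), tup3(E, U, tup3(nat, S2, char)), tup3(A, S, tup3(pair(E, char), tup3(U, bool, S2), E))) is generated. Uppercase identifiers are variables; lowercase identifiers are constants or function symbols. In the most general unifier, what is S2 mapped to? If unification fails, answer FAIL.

Decompose tup3/3: tup3(B, T, B) ≐ tup3(pair(S1, int), tup3(int, nat, int), T3),  tup3(pair(pair(U, char), tup3(U, U, U)), pair(nat, nat), S2) ≐ tup3(E, U, tup3(nat, S2, char)),  tup3(tup3(char, bool, int), T3, S1) ≐ tup3(A, S, tup3(pair(E, char), tup3(U, bool, S2), E)).
Decompose tup3/3: B ≐ pair(S1, int),  T ≐ tup3(int, nat, int),  B ≐ T3.
Bind B := pair(S1, int); substituting into the one remaining equation that mentions B gives: pair(S1, int) ≐ T3.
Bind T := tup3(int, nat, int); no other remaining equation mentions T.
Bind T3 := pair(S1, int); substituting into the one remaining equation that mentions T3 gives: tup3(tup3(char, bool, int), pair(S1, int), S1) ≐ tup3(A, S, tup3(pair(E, char), tup3(U, bool, S2), E)).
Decompose tup3/3: pair(pair(U, char), tup3(U, U, U)) ≐ E,  pair(nat, nat) ≐ U,  S2 ≐ tup3(nat, S2, char).
Bind E := pair(pair(U, char), tup3(U, U, U)); substituting into the one remaining equation that mentions E gives: tup3(tup3(char, bool, int), pair(S1, int), S1) ≐ tup3(A, S, tup3(pair(pair(pair(U, char), tup3(U, U, U)), char), tup3(U, bool, S2), pair(pair(U, char), tup3(U, U, U)))).
Bind U := pair(nat, nat); substituting into the one remaining equation that mentions U gives: tup3(tup3(char, bool, int), pair(S1, int), S1) ≐ tup3(A, S, tup3(pair(pair(pair(pair(nat, nat), char), tup3(pair(nat, nat), pair(nat, nat), pair(nat, nat))), char), tup3(pair(nat, nat), bool, S2), pair(pair(pair(nat, nat), char), tup3(pair(nat, nat), pair(nat, nat), pair(nat, nat))))). Substituting into the earlier binding gives E := pair(pair(pair(nat, nat), char), tup3(pair(nat, nat), pair(nat, nat), pair(nat, nat))).
Occurs check fails: S2 occurs in tup3(nat, S2, char); the equation S2 ≐ tup3(nat, S2, char) has no finite solution.

FAIL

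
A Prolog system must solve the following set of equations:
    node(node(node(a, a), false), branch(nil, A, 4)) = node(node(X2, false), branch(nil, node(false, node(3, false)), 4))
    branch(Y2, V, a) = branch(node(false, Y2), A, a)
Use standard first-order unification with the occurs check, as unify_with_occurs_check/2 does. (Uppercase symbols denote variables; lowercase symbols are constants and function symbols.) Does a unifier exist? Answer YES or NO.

NO

Decompose node/2: node(node(a, a), false) = node(X2, false),  branch(nil, A, 4) = branch(nil, node(false, node(3, false)), 4).
Decompose node/2: node(a, a) = X2,  false = false.
Bind X2 := node(a, a); no other remaining equation mentions X2.
Delete trivial equation false = false.
Decompose branch/3: nil = nil,  A = node(false, node(3, false)),  4 = 4.
Delete trivial equation nil = nil.
Bind A := node(false, node(3, false)); substituting into the one remaining equation that mentions A gives: branch(Y2, V, a) = branch(node(false, Y2), node(false, node(3, false)), a).
Delete trivial equation 4 = 4.
Decompose branch/3: Y2 = node(false, Y2),  V = node(false, node(3, false)),  a = a.
Occurs check fails: Y2 occurs in node(false, Y2); the equation Y2 = node(false, Y2) has no finite solution.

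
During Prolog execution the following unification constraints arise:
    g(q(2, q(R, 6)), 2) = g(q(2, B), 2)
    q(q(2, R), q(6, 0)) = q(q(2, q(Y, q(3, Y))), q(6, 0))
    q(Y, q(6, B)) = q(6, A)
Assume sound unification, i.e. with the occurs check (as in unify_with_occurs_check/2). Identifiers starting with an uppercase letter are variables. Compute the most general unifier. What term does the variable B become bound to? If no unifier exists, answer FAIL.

q(q(6, q(3, 6)), 6)

Decompose g/2: q(2, q(R, 6)) = q(2, B),  2 = 2.
Decompose q/2: 2 = 2,  q(R, 6) = B.
Delete trivial equation 2 = 2.
Bind B := q(R, 6); substituting into the one remaining equation that mentions B gives: q(Y, q(6, q(R, 6))) = q(6, A).
Delete trivial equation 2 = 2.
Decompose q/2: q(2, R) = q(2, q(Y, q(3, Y))),  q(6, 0) = q(6, 0).
Decompose q/2: 2 = 2,  R = q(Y, q(3, Y)).
Delete trivial equation 2 = 2.
Bind R := q(Y, q(3, Y)); substituting into the one remaining equation that mentions R gives: q(Y, q(6, q(q(Y, q(3, Y)), 6))) = q(6, A). Substituting into the earlier binding gives B := q(q(Y, q(3, Y)), 6).
Delete trivial equation q(6, 0) = q(6, 0).
Decompose q/2: Y = 6,  q(6, q(q(Y, q(3, Y)), 6)) = A.
Bind Y := 6; substituting into the remaining equation gives: q(6, q(q(6, q(3, 6)), 6)) = A. Substituting into the earlier bindings gives B := q(q(6, q(3, 6)), 6), R := q(6, q(3, 6)).
Bind A := q(6, q(q(6, q(3, 6)), 6)).
MGU = { B -> q(q(6, q(3, 6)), 6), R -> q(6, q(3, 6)), Y -> 6, A -> q(6, q(q(6, q(3, 6)), 6)) }, so B -> q(q(6, q(3, 6)), 6).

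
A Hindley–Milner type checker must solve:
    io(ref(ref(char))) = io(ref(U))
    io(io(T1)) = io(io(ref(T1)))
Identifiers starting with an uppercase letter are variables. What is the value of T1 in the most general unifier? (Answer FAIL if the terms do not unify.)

FAIL

Decompose io/1: ref(ref(char)) = ref(U).
Decompose ref/1: ref(char) = U.
Bind U := ref(char); no other remaining equation mentions U.
Decompose io/1: io(T1) = io(ref(T1)).
Decompose io/1: T1 = ref(T1).
Occurs check fails: T1 occurs in ref(T1); the equation T1 = ref(T1) has no finite solution.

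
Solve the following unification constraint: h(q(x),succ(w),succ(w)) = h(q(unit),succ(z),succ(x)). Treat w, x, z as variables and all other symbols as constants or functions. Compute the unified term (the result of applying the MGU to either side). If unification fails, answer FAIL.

h(q(unit),succ(unit),succ(unit))

Decompose h/3: q(x) = q(unit),  succ(w) = succ(z),  succ(w) = succ(x).
Decompose q/1: x = unit.
Bind x := unit; substituting into the one remaining equation that mentions x gives: succ(w) = succ(unit).
Decompose succ/1: w = z.
Bind w := z; substituting into the remaining equation gives: succ(z) = succ(unit).
Decompose succ/1: z = unit.
Bind z := unit. Substituting into the earlier binding gives w := unit.
Applying the MGU to either side gives h(q(unit),succ(unit),succ(unit)).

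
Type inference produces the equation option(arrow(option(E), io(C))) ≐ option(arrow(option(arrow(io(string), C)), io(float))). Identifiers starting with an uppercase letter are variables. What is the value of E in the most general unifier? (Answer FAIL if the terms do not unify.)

Decompose option/1: arrow(option(E), io(C)) ≐ arrow(option(arrow(io(string), C)), io(float)).
Decompose arrow/2: option(E) ≐ option(arrow(io(string), C)),  io(C) ≐ io(float).
Decompose option/1: E ≐ arrow(io(string), C).
Bind E := arrow(io(string), C); no other remaining equation mentions E.
Decompose io/1: C ≐ float.
Bind C := float. Substituting into the earlier binding gives E := arrow(io(string), float).
MGU = { E := arrow(io(string), float), C := float }, so E := arrow(io(string), float).

arrow(io(string), float)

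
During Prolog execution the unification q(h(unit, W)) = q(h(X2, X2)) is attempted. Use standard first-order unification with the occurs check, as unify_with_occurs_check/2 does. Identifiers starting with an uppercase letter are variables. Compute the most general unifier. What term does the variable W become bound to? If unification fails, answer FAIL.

Decompose q/1: h(unit, W) = h(X2, X2).
Decompose h/2: unit = X2,  W = X2.
Bind X2 := unit; substituting into the remaining equation gives: W = unit.
Bind W := unit.
MGU = { X2 ↦ unit, W ↦ unit }, so W ↦ unit.

unit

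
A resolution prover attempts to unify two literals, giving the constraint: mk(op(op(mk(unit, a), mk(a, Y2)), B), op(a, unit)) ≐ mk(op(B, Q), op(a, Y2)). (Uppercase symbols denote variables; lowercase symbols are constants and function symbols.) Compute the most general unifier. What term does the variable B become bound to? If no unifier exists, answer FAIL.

Decompose mk/2: op(op(mk(unit, a), mk(a, Y2)), B) ≐ op(B, Q),  op(a, unit) ≐ op(a, Y2).
Decompose op/2: op(mk(unit, a), mk(a, Y2)) ≐ B,  B ≐ Q.
Bind B := op(mk(unit, a), mk(a, Y2)); substituting into the one remaining equation that mentions B gives: op(mk(unit, a), mk(a, Y2)) ≐ Q.
Bind Q := op(mk(unit, a), mk(a, Y2)); no other remaining equation mentions Q.
Decompose op/2: a ≐ a,  unit ≐ Y2.
Delete trivial equation a ≐ a.
Bind Y2 := unit. Substituting into the earlier bindings gives B := op(mk(unit, a), mk(a, unit)), Q := op(mk(unit, a), mk(a, unit)).
MGU = { B ↦ op(mk(unit, a), mk(a, unit)), Q ↦ op(mk(unit, a), mk(a, unit)), Y2 ↦ unit }, so B ↦ op(mk(unit, a), mk(a, unit)).

op(mk(unit, a), mk(a, unit))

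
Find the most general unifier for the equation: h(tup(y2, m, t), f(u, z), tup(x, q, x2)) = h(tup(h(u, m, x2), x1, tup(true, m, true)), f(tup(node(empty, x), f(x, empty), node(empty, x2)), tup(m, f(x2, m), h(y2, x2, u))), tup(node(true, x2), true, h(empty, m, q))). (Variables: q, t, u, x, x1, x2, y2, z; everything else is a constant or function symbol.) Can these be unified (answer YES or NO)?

YES

Decompose h/3: tup(y2, m, t) = tup(h(u, m, x2), x1, tup(true, m, true)),  f(u, z) = f(tup(node(empty, x), f(x, empty), node(empty, x2)), tup(m, f(x2, m), h(y2, x2, u))),  tup(x, q, x2) = tup(node(true, x2), true, h(empty, m, q)).
Decompose tup/3: y2 = h(u, m, x2),  m = x1,  t = tup(true, m, true).
Bind y2 := h(u, m, x2); substituting into the one remaining equation that mentions y2 gives: f(u, z) = f(tup(node(empty, x), f(x, empty), node(empty, x2)), tup(m, f(x2, m), h(h(u, m, x2), x2, u))).
Bind x1 := m; no other remaining equation mentions x1.
Bind t := tup(true, m, true); no other remaining equation mentions t.
Decompose f/2: u = tup(node(empty, x), f(x, empty), node(empty, x2)),  z = tup(m, f(x2, m), h(h(u, m, x2), x2, u)).
Bind u := tup(node(empty, x), f(x, empty), node(empty, x2)); substituting into the one remaining equation that mentions u gives: z = tup(m, f(x2, m), h(h(tup(node(empty, x), f(x, empty), node(empty, x2)), m, x2), x2, tup(node(empty, x), f(x, empty), node(empty, x2)))). Substituting into the earlier binding gives y2 := h(tup(node(empty, x), f(x, empty), node(empty, x2)), m, x2).
Bind z := tup(m, f(x2, m), h(h(tup(node(empty, x), f(x, empty), node(empty, x2)), m, x2), x2, tup(node(empty, x), f(x, empty), node(empty, x2)))); no other remaining equation mentions z.
Decompose tup/3: x = node(true, x2),  q = true,  x2 = h(empty, m, q).
Bind x := node(true, x2); no other remaining equation mentions x. Substituting into the earlier bindings gives y2 := h(tup(node(empty, node(true, x2)), f(node(true, x2), empty), node(empty, x2)), m, x2), u := tup(node(empty, node(true, x2)), f(node(true, x2), empty), node(empty, x2)), z := tup(m, f(x2, m), h(h(tup(node(empty, node(true, x2)), f(node(true, x2), empty), node(empty, x2)), m, x2), x2, tup(node(empty, node(true, x2)), f(node(true, x2), empty), node(empty, x2)))).
Bind q := true; substituting into the remaining equation gives: x2 = h(empty, m, true).
Bind x2 := h(empty, m, true). Substituting into the earlier bindings gives y2 := h(tup(node(empty, node(true, h(empty, m, true))), f(node(true, h(empty, m, true)), empty), node(empty, h(empty, m, true))), m, h(empty, m, true)), u := tup(node(empty, node(true, h(empty, m, true))), f(node(true, h(empty, m, true)), empty), node(empty, h(empty, m, true))), z := tup(m, f(h(empty, m, true), m), h(h(tup(node(empty, node(true, h(empty, m, true))), f(node(true, h(empty, m, true)), empty), node(empty, h(empty, m, true))), m, h(empty, m, true)), h(empty, m, true), tup(node(empty, node(true, h(empty, m, true))), f(node(true, h(empty, m, true)), empty), node(empty, h(empty, m, true))))), x := node(true, h(empty, m, true)).
No equations remain and no clash or occurs-check failure arose, so a unifier exists.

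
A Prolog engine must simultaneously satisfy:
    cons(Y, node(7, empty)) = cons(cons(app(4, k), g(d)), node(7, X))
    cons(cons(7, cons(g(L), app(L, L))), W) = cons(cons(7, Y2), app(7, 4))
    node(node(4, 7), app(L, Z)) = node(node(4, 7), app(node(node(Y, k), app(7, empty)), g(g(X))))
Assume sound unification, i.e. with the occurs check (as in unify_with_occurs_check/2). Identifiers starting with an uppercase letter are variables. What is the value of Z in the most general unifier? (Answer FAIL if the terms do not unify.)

Decompose cons/2: Y = cons(app(4, k), g(d)),  node(7, empty) = node(7, X).
Bind Y := cons(app(4, k), g(d)); substituting into the one remaining equation that mentions Y gives: node(node(4, 7), app(L, Z)) = node(node(4, 7), app(node(node(cons(app(4, k), g(d)), k), app(7, empty)), g(g(X)))).
Decompose node/2: 7 = 7,  empty = X.
Delete trivial equation 7 = 7.
Bind X := empty; substituting into the one remaining equation that mentions X gives: node(node(4, 7), app(L, Z)) = node(node(4, 7), app(node(node(cons(app(4, k), g(d)), k), app(7, empty)), g(g(empty)))).
Decompose cons/2: cons(7, cons(g(L), app(L, L))) = cons(7, Y2),  W = app(7, 4).
Decompose cons/2: 7 = 7,  cons(g(L), app(L, L)) = Y2.
Delete trivial equation 7 = 7.
Bind Y2 := cons(g(L), app(L, L)); no other remaining equation mentions Y2.
Bind W := app(7, 4); no other remaining equation mentions W.
Decompose node/2: node(4, 7) = node(4, 7),  app(L, Z) = app(node(node(cons(app(4, k), g(d)), k), app(7, empty)), g(g(empty))).
Delete trivial equation node(4, 7) = node(4, 7).
Decompose app/2: L = node(node(cons(app(4, k), g(d)), k), app(7, empty)),  Z = g(g(empty)).
Bind L := node(node(cons(app(4, k), g(d)), k), app(7, empty)); no other remaining equation mentions L. Substituting into the earlier binding gives Y2 := cons(g(node(node(cons(app(4, k), g(d)), k), app(7, empty))), app(node(node(cons(app(4, k), g(d)), k), app(7, empty)), node(node(cons(app(4, k), g(d)), k), app(7, empty)))).
Bind Z := g(g(empty)).
MGU = { Y -> cons(app(4, k), g(d)), X -> empty, Y2 -> cons(g(node(node(cons(app(4, k), g(d)), k), app(7, empty))), app(node(node(cons(app(4, k), g(d)), k), app(7, empty)), node(node(cons(app(4, k), g(d)), k), app(7, empty)))), W -> app(7, 4), L -> node(node(cons(app(4, k), g(d)), k), app(7, empty)), Z -> g(g(empty)) }, so Z -> g(g(empty)).

g(g(empty))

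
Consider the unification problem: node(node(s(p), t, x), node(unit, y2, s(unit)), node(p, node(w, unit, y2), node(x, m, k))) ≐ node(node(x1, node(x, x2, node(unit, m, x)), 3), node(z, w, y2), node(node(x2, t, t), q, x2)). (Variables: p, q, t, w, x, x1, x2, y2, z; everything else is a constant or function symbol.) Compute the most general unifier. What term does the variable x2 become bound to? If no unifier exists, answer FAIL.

node(3, m, k)

Decompose node/3: node(s(p), t, x) ≐ node(x1, node(x, x2, node(unit, m, x)), 3),  node(unit, y2, s(unit)) ≐ node(z, w, y2),  node(p, node(w, unit, y2), node(x, m, k)) ≐ node(node(x2, t, t), q, x2).
Decompose node/3: s(p) ≐ x1,  t ≐ node(x, x2, node(unit, m, x)),  x ≐ 3.
Bind x1 := s(p); no other remaining equation mentions x1.
Bind t := node(x, x2, node(unit, m, x)); substituting into the one remaining equation that mentions t gives: node(p, node(w, unit, y2), node(x, m, k)) ≐ node(node(x2, node(x, x2, node(unit, m, x)), node(x, x2, node(unit, m, x))), q, x2).
Bind x := 3; substituting into the one remaining equation that mentions x gives: node(p, node(w, unit, y2), node(3, m, k)) ≐ node(node(x2, node(3, x2, node(unit, m, 3)), node(3, x2, node(unit, m, 3))), q, x2). Substituting into the earlier binding gives t := node(3, x2, node(unit, m, 3)).
Decompose node/3: unit ≐ z,  y2 ≐ w,  s(unit) ≐ y2.
Bind z := unit; no other remaining equation mentions z.
Bind y2 := w; substituting into the remaining equations gives: s(unit) ≐ w,  node(p, node(w, unit, w), node(3, m, k)) ≐ node(node(x2, node(3, x2, node(unit, m, 3)), node(3, x2, node(unit, m, 3))), q, x2).
Bind w := s(unit); substituting into the remaining equation gives: node(p, node(s(unit), unit, s(unit)), node(3, m, k)) ≐ node(node(x2, node(3, x2, node(unit, m, 3)), node(3, x2, node(unit, m, 3))), q, x2). Substituting into the earlier binding gives y2 := s(unit).
Decompose node/3: p ≐ node(x2, node(3, x2, node(unit, m, 3)), node(3, x2, node(unit, m, 3))),  node(s(unit), unit, s(unit)) ≐ q,  node(3, m, k) ≐ x2.
Bind p := node(x2, node(3, x2, node(unit, m, 3)), node(3, x2, node(unit, m, 3))); no other remaining equation mentions p. Substituting into the earlier binding gives x1 := s(node(x2, node(3, x2, node(unit, m, 3)), node(3, x2, node(unit, m, 3)))).
Bind q := node(s(unit), unit, s(unit)); no other remaining equation mentions q.
Bind x2 := node(3, m, k). Substituting into the earlier bindings gives x1 := s(node(node(3, m, k), node(3, node(3, m, k), node(unit, m, 3)), node(3, node(3, m, k), node(unit, m, 3)))), t := node(3, node(3, m, k), node(unit, m, 3)), p := node(node(3, m, k), node(3, node(3, m, k), node(unit, m, 3)), node(3, node(3, m, k), node(unit, m, 3))).
MGU = { x1 -> s(node(node(3, m, k), node(3, node(3, m, k), node(unit, m, 3)), node(3, node(3, m, k), node(unit, m, 3)))), t -> node(3, node(3, m, k), node(unit, m, 3)), x -> 3, z -> unit, y2 -> s(unit), w -> s(unit), p -> node(node(3, m, k), node(3, node(3, m, k), node(unit, m, 3)), node(3, node(3, m, k), node(unit, m, 3))), q -> node(s(unit), unit, s(unit)), x2 -> node(3, m, k) }, so x2 -> node(3, m, k).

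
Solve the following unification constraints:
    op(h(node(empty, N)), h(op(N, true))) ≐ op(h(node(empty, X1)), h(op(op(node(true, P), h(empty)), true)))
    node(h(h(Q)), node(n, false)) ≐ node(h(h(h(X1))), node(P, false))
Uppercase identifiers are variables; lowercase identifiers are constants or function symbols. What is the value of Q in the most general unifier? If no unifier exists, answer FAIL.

Decompose op/2: h(node(empty, N)) ≐ h(node(empty, X1)),  h(op(N, true)) ≐ h(op(op(node(true, P), h(empty)), true)).
Decompose h/1: node(empty, N) ≐ node(empty, X1).
Decompose node/2: empty ≐ empty,  N ≐ X1.
Delete trivial equation empty ≐ empty.
Bind N := X1; substituting into the one remaining equation that mentions N gives: h(op(X1, true)) ≐ h(op(op(node(true, P), h(empty)), true)).
Decompose h/1: op(X1, true) ≐ op(op(node(true, P), h(empty)), true).
Decompose op/2: X1 ≐ op(node(true, P), h(empty)),  true ≐ true.
Bind X1 := op(node(true, P), h(empty)); substituting into the one remaining equation that mentions X1 gives: node(h(h(Q)), node(n, false)) ≐ node(h(h(h(op(node(true, P), h(empty))))), node(P, false)). Substituting into the earlier binding gives N := op(node(true, P), h(empty)).
Delete trivial equation true ≐ true.
Decompose node/2: h(h(Q)) ≐ h(h(h(op(node(true, P), h(empty))))),  node(n, false) ≐ node(P, false).
Decompose h/1: h(Q) ≐ h(h(op(node(true, P), h(empty)))).
Decompose h/1: Q ≐ h(op(node(true, P), h(empty))).
Bind Q := h(op(node(true, P), h(empty))); no other remaining equation mentions Q.
Decompose node/2: n ≐ P,  false ≐ false.
Bind P := n; no other remaining equation mentions P. Substituting into the earlier bindings gives N := op(node(true, n), h(empty)), X1 := op(node(true, n), h(empty)), Q := h(op(node(true, n), h(empty))).
Delete trivial equation false ≐ false.
MGU = { N := op(node(true, n), h(empty)), X1 := op(node(true, n), h(empty)), Q := h(op(node(true, n), h(empty))), P := n }, so Q := h(op(node(true, n), h(empty))).

h(op(node(true, n), h(empty)))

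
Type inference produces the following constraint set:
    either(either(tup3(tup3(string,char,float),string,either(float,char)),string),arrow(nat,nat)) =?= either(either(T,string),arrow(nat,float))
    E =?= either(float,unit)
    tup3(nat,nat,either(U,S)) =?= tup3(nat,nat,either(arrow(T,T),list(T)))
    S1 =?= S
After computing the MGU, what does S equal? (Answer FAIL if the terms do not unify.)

Decompose either/2: either(tup3(tup3(string,char,float),string,either(float,char)),string) =?= either(T,string),  arrow(nat,nat) =?= arrow(nat,float).
Decompose either/2: tup3(tup3(string,char,float),string,either(float,char)) =?= T,  string =?= string.
Bind T := tup3(tup3(string,char,float),string,either(float,char)); substituting into the one remaining equation that mentions T gives: tup3(nat,nat,either(U,S)) =?= tup3(nat,nat,either(arrow(tup3(tup3(string,char,float),string,either(float,char)),tup3(tup3(string,char,float),string,either(float,char))),list(tup3(tup3(string,char,float),string,either(float,char))))).
Delete trivial equation string =?= string.
Decompose arrow/2: nat =?= nat,  nat =?= float.
Delete trivial equation nat =?= nat.
Clash: constants nat and float differ; no unifier exists.

FAIL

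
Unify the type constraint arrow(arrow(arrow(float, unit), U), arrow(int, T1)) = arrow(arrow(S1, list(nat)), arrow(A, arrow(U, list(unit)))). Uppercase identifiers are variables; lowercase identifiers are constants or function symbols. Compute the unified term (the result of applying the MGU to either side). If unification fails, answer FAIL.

Decompose arrow/2: arrow(arrow(float, unit), U) = arrow(S1, list(nat)),  arrow(int, T1) = arrow(A, arrow(U, list(unit))).
Decompose arrow/2: arrow(float, unit) = S1,  U = list(nat).
Bind S1 := arrow(float, unit); no other remaining equation mentions S1.
Bind U := list(nat); substituting into the remaining equation gives: arrow(int, T1) = arrow(A, arrow(list(nat), list(unit))).
Decompose arrow/2: int = A,  T1 = arrow(list(nat), list(unit)).
Bind A := int; no other remaining equation mentions A.
Bind T1 := arrow(list(nat), list(unit)).
Applying the MGU to either side gives arrow(arrow(arrow(float, unit), list(nat)), arrow(int, arrow(list(nat), list(unit)))).

arrow(arrow(arrow(float, unit), list(nat)), arrow(int, arrow(list(nat), list(unit))))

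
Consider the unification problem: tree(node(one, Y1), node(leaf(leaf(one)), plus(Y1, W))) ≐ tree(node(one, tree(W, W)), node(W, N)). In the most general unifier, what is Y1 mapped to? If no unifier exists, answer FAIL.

tree(leaf(leaf(one)), leaf(leaf(one)))

Decompose tree/2: node(one, Y1) ≐ node(one, tree(W, W)),  node(leaf(leaf(one)), plus(Y1, W)) ≐ node(W, N).
Decompose node/2: one ≐ one,  Y1 ≐ tree(W, W).
Delete trivial equation one ≐ one.
Bind Y1 := tree(W, W); substituting into the remaining equation gives: node(leaf(leaf(one)), plus(tree(W, W), W)) ≐ node(W, N).
Decompose node/2: leaf(leaf(one)) ≐ W,  plus(tree(W, W), W) ≐ N.
Bind W := leaf(leaf(one)); substituting into the remaining equation gives: plus(tree(leaf(leaf(one)), leaf(leaf(one))), leaf(leaf(one))) ≐ N. Substituting into the earlier binding gives Y1 := tree(leaf(leaf(one)), leaf(leaf(one))).
Bind N := plus(tree(leaf(leaf(one)), leaf(leaf(one))), leaf(leaf(one))).
MGU = { Y1 -> tree(leaf(leaf(one)), leaf(leaf(one))), W -> leaf(leaf(one)), N -> plus(tree(leaf(leaf(one)), leaf(leaf(one))), leaf(leaf(one))) }, so Y1 -> tree(leaf(leaf(one)), leaf(leaf(one))).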